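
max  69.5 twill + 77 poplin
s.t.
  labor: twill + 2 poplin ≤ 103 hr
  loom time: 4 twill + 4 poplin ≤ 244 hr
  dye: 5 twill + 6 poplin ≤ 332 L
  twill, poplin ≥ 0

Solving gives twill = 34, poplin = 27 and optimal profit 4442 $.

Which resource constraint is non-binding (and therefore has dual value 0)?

labor

labor: 88/103 (slack 15)
loom time: 244/244 (binding)
dye: 332/332 (binding)
By complementary slackness, a constraint with positive slack has shadow price 0 → labor.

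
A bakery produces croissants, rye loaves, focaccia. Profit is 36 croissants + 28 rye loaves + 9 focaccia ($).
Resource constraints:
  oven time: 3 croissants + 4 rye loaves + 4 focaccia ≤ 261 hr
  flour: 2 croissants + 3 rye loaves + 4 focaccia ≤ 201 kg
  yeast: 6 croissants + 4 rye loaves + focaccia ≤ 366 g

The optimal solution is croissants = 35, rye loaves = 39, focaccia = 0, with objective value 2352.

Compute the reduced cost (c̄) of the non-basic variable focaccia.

-4

Check each constraint at x*: oven time 261/261 (tight); flour 187/201 (slack 14); yeast 366/366 (tight).
Since flour is not tight, its dual is 0.
Dual feasibility on the basic columns requires 3·y_oven time + 6·y_yeast = 36, 4·y_oven time + 4·y_yeast = 28.
Solving: y_oven time = 2, y_yeast = 5.
Reduced cost of focaccia: c₃ − yᵀa₃ = 9 − (2·4 + 5·1) = 9 − 13 = -4.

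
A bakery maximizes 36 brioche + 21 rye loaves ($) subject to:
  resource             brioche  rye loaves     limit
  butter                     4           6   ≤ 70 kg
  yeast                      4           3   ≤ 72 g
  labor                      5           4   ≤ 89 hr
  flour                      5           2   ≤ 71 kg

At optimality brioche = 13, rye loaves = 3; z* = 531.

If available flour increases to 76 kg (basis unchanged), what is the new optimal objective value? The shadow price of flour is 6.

561

Δb = 5, so new z* = 531 + (6)·(5) = 531 + 30 = 561.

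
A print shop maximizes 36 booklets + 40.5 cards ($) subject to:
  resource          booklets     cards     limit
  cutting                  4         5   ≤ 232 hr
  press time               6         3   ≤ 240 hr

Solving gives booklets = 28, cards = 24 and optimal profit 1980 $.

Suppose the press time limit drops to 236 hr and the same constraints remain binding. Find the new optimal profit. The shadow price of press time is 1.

1976

Δb = -4, so new z* = 1980 + (1)·(-4) = 1980 − 4 = 1976.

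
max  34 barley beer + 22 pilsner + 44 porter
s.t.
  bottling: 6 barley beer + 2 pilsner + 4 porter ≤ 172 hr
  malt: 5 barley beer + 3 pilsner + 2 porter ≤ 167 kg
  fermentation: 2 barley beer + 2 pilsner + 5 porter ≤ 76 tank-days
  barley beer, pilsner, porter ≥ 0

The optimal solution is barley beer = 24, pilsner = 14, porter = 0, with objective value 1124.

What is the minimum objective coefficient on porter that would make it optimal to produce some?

52

At the optimum: bottling uses 172 of 172 (binding); malt uses 162 of 167 (slack = 5); fermentation uses 76 of 76 (binding).
Since malt is not tight, its dual is 0.
The binding rows give the dual system: 6·y_bottling + 2·y_fermentation = 34 and 2·y_bottling + 2·y_fermentation = 22.
Solving: y_bottling = 3, y_fermentation = 8.
porter enters the basis when its profit ≥ yᵀa₃ = 3·4 + 8·5 = 52.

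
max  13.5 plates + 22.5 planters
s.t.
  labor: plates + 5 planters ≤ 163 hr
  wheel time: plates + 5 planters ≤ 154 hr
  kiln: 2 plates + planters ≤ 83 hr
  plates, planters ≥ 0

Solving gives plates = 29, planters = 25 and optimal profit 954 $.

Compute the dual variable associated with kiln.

At the optimum: labor uses 154 of 163 (slack = 9); wheel time uses 154 of 154 (binding); kiln uses 83 of 83 (binding).
Slack constraints have shadow price 0 (complementary slackness).
From A_Bᵀ y = c: 1·y_wheel time + 2·y_kiln = 13.5; 5·y_wheel time + 1·y_kiln = 22.5.
→ y_wheel time = 3.5 and y_kiln = 5.
Shadow price of kiln = 5.

5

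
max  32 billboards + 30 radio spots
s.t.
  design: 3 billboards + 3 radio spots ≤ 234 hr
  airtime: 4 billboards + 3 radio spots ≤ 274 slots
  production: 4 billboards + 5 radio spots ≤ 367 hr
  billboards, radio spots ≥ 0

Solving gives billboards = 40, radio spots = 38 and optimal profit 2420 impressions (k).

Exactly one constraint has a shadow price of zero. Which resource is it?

design: 234/234 (binding)
airtime: 274/274 (binding)
production: 350/367 (slack 17)
By complementary slackness, a constraint with positive slack has shadow price 0 → production.

production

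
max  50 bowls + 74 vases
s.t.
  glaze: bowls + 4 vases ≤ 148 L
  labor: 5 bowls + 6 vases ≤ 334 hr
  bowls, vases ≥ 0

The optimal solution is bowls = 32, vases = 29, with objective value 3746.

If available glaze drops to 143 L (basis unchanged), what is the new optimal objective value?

At the optimum: glaze uses 148 of 148 (binding); labor uses 334 of 334 (binding).
The binding rows give the dual system: 1·y_glaze + 5·y_labor = 50 and 4·y_glaze + 6·y_labor = 74.
→ y_glaze = 5 and y_labor = 9.
Δz = y_glaze·Δb = 5 × (-5) = -25, so new z* = 3746 − 25 = 3721.

3721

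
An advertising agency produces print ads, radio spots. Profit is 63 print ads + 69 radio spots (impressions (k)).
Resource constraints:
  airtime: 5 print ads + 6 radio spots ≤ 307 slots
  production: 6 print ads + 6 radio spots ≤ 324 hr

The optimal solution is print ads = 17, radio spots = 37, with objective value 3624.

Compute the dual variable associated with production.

5.5

At the optimum: airtime uses 307 of 307 (binding); production uses 324 of 324 (binding).
The binding rows give the dual system: 5·y_airtime + 6·y_production = 63 and 6·y_airtime + 6·y_production = 69.
This yields shadow prices y_airtime = 6, y_production = 5.5.
Shadow price of production = 5.5.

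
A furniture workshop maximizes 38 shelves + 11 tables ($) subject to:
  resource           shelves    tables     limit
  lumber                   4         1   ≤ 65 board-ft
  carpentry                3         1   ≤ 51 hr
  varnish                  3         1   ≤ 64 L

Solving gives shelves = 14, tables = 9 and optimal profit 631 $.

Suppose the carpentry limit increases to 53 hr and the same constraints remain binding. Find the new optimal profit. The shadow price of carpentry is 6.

643

Δb = 2, so new z* = 631 + (6)·(2) = 631 + 12 = 643.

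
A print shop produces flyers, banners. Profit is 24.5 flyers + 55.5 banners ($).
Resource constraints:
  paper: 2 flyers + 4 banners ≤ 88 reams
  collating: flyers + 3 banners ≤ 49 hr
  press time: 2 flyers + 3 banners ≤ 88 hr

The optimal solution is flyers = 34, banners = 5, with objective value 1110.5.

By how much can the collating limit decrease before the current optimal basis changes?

Binding constraints: paper, collating. The basis is B = [[2,4],[1,3]] with det 2.
Per unit decrease in collating, x* moves by d = (2, -1).
The basis stays optimal until banners reaches 0; allowable decrease = 5 hr.

5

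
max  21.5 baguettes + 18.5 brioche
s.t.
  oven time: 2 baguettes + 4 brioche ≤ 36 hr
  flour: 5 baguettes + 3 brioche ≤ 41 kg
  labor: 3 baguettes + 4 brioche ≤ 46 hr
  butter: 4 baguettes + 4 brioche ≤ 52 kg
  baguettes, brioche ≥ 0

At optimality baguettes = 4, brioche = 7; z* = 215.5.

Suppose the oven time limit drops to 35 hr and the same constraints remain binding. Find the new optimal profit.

213.5

At the optimum: oven time uses 36 of 36 (binding); flour uses 41 of 41 (binding); labor uses 40 of 46 (slack = 6); butter uses 44 of 52 (slack = 8).
Since labor, butter are not tight, their duals are 0.
The binding rows give the dual system: 2·y_oven time + 5·y_flour = 21.5 and 4·y_oven time + 3·y_flour = 18.5.
This yields shadow prices y_oven time = 2, y_flour = 3.5.
Δz = y_oven time·Δb = 2 × (-1) = -2, so new z* = 215.5 − 2 = 213.5.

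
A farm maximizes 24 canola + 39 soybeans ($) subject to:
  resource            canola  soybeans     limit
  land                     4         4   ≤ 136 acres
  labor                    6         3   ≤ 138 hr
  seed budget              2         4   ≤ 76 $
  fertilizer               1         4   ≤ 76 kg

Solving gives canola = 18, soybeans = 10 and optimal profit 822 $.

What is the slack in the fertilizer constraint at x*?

18

fertilizer used = 1·18 + 4·10 = 58; slack = 76 − 58 = 18.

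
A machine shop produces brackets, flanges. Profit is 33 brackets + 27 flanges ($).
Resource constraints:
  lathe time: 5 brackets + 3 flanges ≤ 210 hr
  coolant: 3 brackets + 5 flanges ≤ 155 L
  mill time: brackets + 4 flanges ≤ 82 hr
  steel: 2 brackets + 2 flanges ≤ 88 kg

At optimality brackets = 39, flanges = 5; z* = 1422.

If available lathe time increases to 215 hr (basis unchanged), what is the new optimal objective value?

Check each constraint at x*: lathe time 210/210 (tight); coolant 142/155 (slack 13); mill time 59/82 (slack 23); steel 88/88 (tight).
Slack constraints have shadow price 0 (complementary slackness).
The binding rows give the dual system: 5·y_lathe time + 2·y_steel = 33 and 3·y_lathe time + 2·y_steel = 27.
Solving: y_lathe time = 3, y_steel = 9.
Δz = y_lathe time·Δb = 3 × (5) = 15, so new z* = 1422 + 15 = 1437.

1437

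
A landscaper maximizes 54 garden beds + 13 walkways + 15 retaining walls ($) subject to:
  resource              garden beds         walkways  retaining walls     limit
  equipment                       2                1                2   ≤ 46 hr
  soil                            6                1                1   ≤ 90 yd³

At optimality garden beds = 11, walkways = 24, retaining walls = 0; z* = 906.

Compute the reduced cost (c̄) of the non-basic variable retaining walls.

At the optimum: equipment uses 46 of 46 (binding); soil uses 90 of 90 (binding).
From A_Bᵀ y = c: 2·y_equipment + 6·y_soil = 54; 1·y_equipment + 1·y_soil = 13.
Solving: y_equipment = 6, y_soil = 7.
Reduced cost of retaining walls: c₃ − yᵀa₃ = 15 − (6·2 + 7·1) = 15 − 19 = -4.

-4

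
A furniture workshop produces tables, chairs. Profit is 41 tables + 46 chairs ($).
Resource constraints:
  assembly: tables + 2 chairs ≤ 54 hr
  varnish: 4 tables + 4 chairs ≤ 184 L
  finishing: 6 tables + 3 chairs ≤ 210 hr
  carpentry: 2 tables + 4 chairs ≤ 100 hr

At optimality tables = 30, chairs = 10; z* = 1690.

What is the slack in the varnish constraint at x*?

varnish used = 4·30 + 4·10 = 160; slack = 184 − 160 = 24.

24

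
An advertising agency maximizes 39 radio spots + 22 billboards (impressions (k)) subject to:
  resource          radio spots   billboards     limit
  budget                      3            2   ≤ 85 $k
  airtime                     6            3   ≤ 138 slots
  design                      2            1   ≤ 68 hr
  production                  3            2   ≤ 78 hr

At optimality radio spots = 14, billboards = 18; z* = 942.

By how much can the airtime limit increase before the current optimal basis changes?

Binding constraints: airtime, production. The basis is B = [[6,3],[3,2]] with det 3.
Per unit increase in airtime, x* moves by d = (0.6667, -1).
The basis stays optimal until billboards reaches 0; allowable increase = 18 slots.

18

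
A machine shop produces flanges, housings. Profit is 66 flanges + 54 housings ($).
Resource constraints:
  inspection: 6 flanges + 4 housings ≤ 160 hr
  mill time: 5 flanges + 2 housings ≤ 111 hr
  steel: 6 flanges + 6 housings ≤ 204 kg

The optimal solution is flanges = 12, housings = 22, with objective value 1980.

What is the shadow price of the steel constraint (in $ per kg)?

Binding: inspection and steel. Non-binding: mill time (7 unused).
Slack constraints have shadow price 0 (complementary slackness).
The binding rows give the dual system: 6·y_inspection + 6·y_steel = 66 and 4·y_inspection + 6·y_steel = 54.
Solving: y_inspection = 6, y_steel = 5.
Shadow price of steel = 5.

5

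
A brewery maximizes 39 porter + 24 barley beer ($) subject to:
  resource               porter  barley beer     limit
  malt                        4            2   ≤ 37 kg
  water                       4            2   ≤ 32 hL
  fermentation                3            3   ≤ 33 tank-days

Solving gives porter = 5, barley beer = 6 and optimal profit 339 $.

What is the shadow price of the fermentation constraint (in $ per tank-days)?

At the optimum: malt uses 32 of 37 (slack = 5); water uses 32 of 32 (binding); fermentation uses 33 of 33 (binding).
By complementary slackness, y = 0 for the non-binding constraint.
From A_Bᵀ y = c: 4·y_water + 3·y_fermentation = 39; 2·y_water + 3·y_fermentation = 24.
Solving: y_water = 7.5, y_fermentation = 3.
Shadow price of fermentation = 3.

3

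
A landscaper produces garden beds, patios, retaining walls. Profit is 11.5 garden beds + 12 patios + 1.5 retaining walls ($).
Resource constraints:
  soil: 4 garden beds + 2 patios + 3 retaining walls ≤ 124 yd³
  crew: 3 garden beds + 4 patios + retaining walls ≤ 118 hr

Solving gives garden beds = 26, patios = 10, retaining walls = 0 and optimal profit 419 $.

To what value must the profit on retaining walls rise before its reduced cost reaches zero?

5.5

Check each constraint at x*: soil 124/124 (tight); crew 118/118 (tight).
The binding rows give the dual system: 4·y_soil + 3·y_crew = 11.5 and 2·y_soil + 4·y_crew = 12.
→ y_soil = 1 and y_crew = 2.5.
retaining walls enters the basis when its profit ≥ yᵀa₃ = 1·3 + 2.5·1 = 5.5.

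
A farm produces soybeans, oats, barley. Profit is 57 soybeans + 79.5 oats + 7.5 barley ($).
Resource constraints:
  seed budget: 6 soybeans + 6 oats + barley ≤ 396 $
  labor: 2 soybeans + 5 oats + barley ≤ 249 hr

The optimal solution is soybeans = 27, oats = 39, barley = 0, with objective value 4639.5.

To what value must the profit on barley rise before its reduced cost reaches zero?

At the optimum: seed budget uses 396 of 396 (binding); labor uses 249 of 249 (binding).
The binding rows give the dual system: 6·y_seed budget + 2·y_labor = 57 and 6·y_seed budget + 5·y_labor = 79.5.
→ y_seed budget = 7 and y_labor = 7.5.
barley enters the basis when its profit ≥ yᵀa₃ = 7·1 + 7.5·1 = 14.5.

14.5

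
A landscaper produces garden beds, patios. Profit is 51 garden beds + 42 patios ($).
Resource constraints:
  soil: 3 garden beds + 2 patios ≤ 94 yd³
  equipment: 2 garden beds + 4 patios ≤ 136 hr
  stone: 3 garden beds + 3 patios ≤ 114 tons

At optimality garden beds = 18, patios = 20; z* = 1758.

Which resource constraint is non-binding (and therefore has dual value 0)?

soil: 94/94 (binding)
equipment: 116/136 (slack 20)
stone: 114/114 (binding)
By complementary slackness, a constraint with positive slack has shadow price 0 → equipment.

equipment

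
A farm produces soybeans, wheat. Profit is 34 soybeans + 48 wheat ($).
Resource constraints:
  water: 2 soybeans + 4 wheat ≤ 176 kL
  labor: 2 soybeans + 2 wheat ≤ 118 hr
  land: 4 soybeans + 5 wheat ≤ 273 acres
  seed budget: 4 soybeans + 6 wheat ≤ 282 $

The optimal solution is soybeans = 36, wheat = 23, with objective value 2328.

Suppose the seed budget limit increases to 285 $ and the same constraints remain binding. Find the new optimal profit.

At the optimum: water uses 164 of 176 (slack = 12); labor uses 118 of 118 (binding); land uses 259 of 273 (slack = 14); seed budget uses 282 of 282 (binding).
By complementary slackness, y = 0 for the non-binding constraints.
The binding rows give the dual system: 2·y_labor + 4·y_seed budget = 34 and 2·y_labor + 6·y_seed budget = 48.
This yields shadow prices y_labor = 3, y_seed budget = 7.
Δz = y_seed budget·Δb = 7 × (3) = 21, so new z* = 2328 + 21 = 2349.

2349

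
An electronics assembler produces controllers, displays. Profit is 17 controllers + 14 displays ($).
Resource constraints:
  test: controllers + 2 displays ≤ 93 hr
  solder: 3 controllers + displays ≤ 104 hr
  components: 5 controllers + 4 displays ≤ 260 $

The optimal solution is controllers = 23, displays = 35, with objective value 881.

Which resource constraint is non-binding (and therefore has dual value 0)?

components

test: 93/93 (binding)
solder: 104/104 (binding)
components: 255/260 (slack 5)
By complementary slackness, a constraint with positive slack has shadow price 0 → components.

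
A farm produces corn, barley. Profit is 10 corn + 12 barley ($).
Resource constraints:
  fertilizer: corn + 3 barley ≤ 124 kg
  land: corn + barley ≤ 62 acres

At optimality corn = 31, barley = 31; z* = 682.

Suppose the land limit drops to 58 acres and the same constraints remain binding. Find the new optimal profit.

Both fertilizer and land are binding at x*.
Dual feasibility on the basic columns requires 1·y_fertilizer + 1·y_land = 10, 3·y_fertilizer + 1·y_land = 12.
→ y_fertilizer = 1 and y_land = 9.
Δz = y_land·Δb = 9 × (-4) = -36, so new z* = 682 − 36 = 646.

646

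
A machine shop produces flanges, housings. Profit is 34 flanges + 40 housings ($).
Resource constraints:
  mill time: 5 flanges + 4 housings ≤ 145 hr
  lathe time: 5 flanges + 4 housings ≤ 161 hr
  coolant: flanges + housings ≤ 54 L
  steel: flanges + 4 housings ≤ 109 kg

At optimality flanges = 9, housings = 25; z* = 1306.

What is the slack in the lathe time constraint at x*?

16

lathe time used = 5·9 + 4·25 = 145; slack = 161 − 145 = 16.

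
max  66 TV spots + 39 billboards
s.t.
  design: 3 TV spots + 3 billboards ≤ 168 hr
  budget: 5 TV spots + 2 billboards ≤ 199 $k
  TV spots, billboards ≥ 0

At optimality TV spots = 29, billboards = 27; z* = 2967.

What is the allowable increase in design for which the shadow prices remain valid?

130.5

Binding constraints: design, budget. The basis is B = [[3,3],[5,2]] with det -9.
Per unit increase in design, x* moves by d = (-0.2222, 0.5556).
The basis stays optimal until TV spots reaches 0; allowable increase = 130.5 hr.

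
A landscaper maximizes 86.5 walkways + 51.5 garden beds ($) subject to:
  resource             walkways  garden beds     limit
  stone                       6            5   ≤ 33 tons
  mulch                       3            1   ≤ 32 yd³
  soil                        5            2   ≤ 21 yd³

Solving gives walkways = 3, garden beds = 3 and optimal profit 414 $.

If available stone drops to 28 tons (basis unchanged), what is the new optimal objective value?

381.5

At the optimum: stone uses 33 of 33 (binding); mulch uses 12 of 32 (slack = 20); soil uses 21 of 21 (binding).
Since mulch is not tight, its dual is 0.
The binding rows give the dual system: 6·y_stone + 5·y_soil = 86.5 and 5·y_stone + 2·y_soil = 51.5.
Solving: y_stone = 6.5, y_soil = 9.5.
Δz = y_stone·Δb = 6.5 × (-5) = -32.5, so new z* = 414 − 32.5 = 381.5.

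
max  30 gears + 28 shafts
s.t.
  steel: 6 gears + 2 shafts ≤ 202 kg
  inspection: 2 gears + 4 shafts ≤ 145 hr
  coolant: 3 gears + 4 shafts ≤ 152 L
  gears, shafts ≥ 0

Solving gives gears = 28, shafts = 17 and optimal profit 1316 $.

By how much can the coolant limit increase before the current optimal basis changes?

Binding constraints: steel, coolant. The basis is B = [[6,2],[3,4]] with det 18.
Per unit increase in coolant, x* moves by d = (-0.1111, 0.3333).
The basis stays optimal until inspection becomes binding; allowable increase = 18.9 L.

18.9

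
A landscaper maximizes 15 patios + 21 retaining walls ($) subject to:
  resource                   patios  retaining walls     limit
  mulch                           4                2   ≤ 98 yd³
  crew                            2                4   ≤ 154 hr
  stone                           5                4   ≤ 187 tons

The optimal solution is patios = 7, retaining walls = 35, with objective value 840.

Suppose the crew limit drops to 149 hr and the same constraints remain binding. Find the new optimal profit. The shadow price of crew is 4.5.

817.5

Δb = -5, so new z* = 840 + (4.5)·(-5) = 840 − 22.5 = 817.5.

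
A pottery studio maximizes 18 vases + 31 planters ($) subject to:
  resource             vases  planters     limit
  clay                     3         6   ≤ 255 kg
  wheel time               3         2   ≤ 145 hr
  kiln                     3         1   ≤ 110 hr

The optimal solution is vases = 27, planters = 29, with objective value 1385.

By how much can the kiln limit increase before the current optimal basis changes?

7.5

Binding constraints: clay, kiln. The basis is B = [[3,6],[3,1]] with det -15.
Per unit increase in kiln, x* moves by d = (0.4, -0.2).
The basis stays optimal until wheel time becomes binding; allowable increase = 7.5 hr.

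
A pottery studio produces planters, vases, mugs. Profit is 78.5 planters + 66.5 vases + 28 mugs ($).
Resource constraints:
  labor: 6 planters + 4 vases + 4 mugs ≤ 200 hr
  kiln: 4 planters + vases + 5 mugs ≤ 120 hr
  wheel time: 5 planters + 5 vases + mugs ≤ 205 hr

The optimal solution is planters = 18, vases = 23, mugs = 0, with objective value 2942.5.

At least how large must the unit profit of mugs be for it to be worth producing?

32.5

Binding: labor and wheel time. Non-binding: kiln (25 unused).
By complementary slackness, y = 0 for the non-binding constraint.
From A_Bᵀ y = c: 6·y_labor + 5·y_wheel time = 78.5; 4·y_labor + 5·y_wheel time = 66.5.
Solving: y_labor = 6, y_wheel time = 8.5.
mugs enters the basis when its profit ≥ yᵀa₃ = 6·4 + 8.5·1 = 32.5.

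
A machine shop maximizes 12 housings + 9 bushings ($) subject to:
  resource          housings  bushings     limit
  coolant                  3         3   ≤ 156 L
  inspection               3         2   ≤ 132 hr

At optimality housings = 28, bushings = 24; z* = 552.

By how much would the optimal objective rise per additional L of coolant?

1

At the optimum: coolant uses 156 of 156 (binding); inspection uses 132 of 132 (binding).
From A_Bᵀ y = c: 3·y_coolant + 3·y_inspection = 12; 3·y_coolant + 2·y_inspection = 9.
This yields shadow prices y_coolant = 1, y_inspection = 3.
Shadow price of coolant = 1.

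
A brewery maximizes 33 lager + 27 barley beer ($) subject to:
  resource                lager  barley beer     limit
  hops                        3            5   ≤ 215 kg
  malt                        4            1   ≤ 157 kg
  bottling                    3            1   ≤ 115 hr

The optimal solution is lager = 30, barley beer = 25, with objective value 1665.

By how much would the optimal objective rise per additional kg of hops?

4

Binding: hops and bottling. Non-binding: malt (12 unused).
Slack constraints have shadow price 0 (complementary slackness).
Dual feasibility on the basic columns requires 3·y_hops + 3·y_bottling = 33, 5·y_hops + 1·y_bottling = 27.
Solving: y_hops = 4, y_bottling = 7.
Shadow price of hops = 4.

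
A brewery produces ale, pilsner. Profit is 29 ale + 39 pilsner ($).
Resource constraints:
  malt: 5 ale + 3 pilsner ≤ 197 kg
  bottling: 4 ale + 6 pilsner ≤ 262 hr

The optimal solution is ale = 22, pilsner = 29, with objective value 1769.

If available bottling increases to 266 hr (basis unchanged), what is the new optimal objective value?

Check each constraint at x*: malt 197/197 (tight); bottling 262/262 (tight).
The binding rows give the dual system: 5·y_malt + 4·y_bottling = 29 and 3·y_malt + 6·y_bottling = 39.
Solving: y_malt = 1, y_bottling = 6.
Δz = y_bottling·Δb = 6 × (4) = 24, so new z* = 1769 + 24 = 1793.

1793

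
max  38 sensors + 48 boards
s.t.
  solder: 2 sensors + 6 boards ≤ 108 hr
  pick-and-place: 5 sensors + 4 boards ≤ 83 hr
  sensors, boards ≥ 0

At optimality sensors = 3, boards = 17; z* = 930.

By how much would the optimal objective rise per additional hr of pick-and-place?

6

Check each constraint at x*: solder 108/108 (tight); pick-and-place 83/83 (tight).
From A_Bᵀ y = c: 2·y_solder + 5·y_pick-and-place = 38; 6·y_solder + 4·y_pick-and-place = 48.
→ y_solder = 4 and y_pick-and-place = 6.
Shadow price of pick-and-place = 6.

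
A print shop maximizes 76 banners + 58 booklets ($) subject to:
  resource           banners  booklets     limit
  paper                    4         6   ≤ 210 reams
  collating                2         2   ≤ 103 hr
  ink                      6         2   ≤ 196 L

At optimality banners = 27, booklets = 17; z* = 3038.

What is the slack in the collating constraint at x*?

collating used = 2·27 + 2·17 = 88; slack = 103 − 88 = 15.

15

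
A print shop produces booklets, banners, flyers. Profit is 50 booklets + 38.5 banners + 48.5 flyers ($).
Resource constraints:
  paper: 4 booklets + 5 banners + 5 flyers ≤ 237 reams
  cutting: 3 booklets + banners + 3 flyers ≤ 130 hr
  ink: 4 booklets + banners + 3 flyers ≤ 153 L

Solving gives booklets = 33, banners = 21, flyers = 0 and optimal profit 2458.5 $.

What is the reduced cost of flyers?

Binding: paper and ink. Non-binding: cutting (10 unused).
Since cutting is not tight, its dual is 0.
From A_Bᵀ y = c: 4·y_paper + 4·y_ink = 50; 5·y_paper + 1·y_ink = 38.5.
Solving: y_paper = 6.5, y_ink = 6.
Reduced cost of flyers: c₃ − yᵀa₃ = 48.5 − (6.5·5 + 6·3) = 48.5 − 50.5 = -2.

-2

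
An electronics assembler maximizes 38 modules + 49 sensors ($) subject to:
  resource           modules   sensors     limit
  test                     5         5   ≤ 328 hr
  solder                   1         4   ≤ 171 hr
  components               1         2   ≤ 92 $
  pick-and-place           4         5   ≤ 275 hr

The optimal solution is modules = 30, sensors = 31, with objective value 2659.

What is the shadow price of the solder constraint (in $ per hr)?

Binding: components and pick-and-place. Non-binding: test (23 unused), solder (17 unused).
Since test, solder are not tight, their duals are 0.
Dual feasibility on the basic columns requires 1·y_components + 4·y_pick-and-place = 38, 2·y_components + 5·y_pick-and-place = 49.
This yields shadow prices y_components = 2, y_pick-and-place = 9.
Shadow price of solder = 0.

0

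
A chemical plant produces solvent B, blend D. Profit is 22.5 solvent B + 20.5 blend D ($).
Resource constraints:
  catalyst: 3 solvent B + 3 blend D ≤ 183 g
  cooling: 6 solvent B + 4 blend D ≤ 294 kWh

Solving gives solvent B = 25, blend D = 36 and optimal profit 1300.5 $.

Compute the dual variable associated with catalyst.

5.5

Both catalyst and cooling are binding at x*.
The binding rows give the dual system: 3·y_catalyst + 6·y_cooling = 22.5 and 3·y_catalyst + 4·y_cooling = 20.5.
Solving: y_catalyst = 5.5, y_cooling = 1.
Shadow price of catalyst = 5.5.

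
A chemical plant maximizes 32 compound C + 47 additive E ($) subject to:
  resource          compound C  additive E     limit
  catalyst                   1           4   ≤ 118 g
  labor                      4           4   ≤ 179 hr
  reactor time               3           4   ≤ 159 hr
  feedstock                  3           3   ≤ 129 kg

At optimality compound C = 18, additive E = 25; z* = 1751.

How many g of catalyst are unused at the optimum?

catalyst used = 1·18 + 4·25 = 118; slack = 118 − 118 = 0.

0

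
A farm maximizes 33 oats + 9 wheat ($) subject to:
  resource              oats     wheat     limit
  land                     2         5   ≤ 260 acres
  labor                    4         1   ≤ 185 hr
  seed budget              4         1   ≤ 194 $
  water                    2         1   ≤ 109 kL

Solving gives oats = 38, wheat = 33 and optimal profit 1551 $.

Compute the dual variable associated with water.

At the optimum: land uses 241 of 260 (slack = 19); labor uses 185 of 185 (binding); seed budget uses 185 of 194 (slack = 9); water uses 109 of 109 (binding).
By complementary slackness, y = 0 for the non-binding constraints.
From A_Bᵀ y = c: 4·y_labor + 2·y_water = 33; 1·y_labor + 1·y_water = 9.
Solving: y_labor = 7.5, y_water = 1.5.
Shadow price of water = 1.5.

1.5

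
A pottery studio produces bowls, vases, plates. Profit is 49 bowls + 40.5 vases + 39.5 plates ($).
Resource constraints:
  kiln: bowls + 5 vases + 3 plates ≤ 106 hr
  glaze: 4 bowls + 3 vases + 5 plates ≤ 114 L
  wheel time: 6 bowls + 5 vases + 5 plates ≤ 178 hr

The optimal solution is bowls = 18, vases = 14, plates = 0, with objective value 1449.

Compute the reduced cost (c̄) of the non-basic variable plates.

-3

At the optimum: kiln uses 88 of 106 (slack = 18); glaze uses 114 of 114 (binding); wheel time uses 178 of 178 (binding).
By complementary slackness, y = 0 for the non-binding constraint.
Dual feasibility on the basic columns requires 4·y_glaze + 6·y_wheel time = 49, 3·y_glaze + 5·y_wheel time = 40.5.
Solving: y_glaze = 1, y_wheel time = 7.5.
Reduced cost of plates: c₃ − yᵀa₃ = 39.5 − (1·5 + 7.5·5) = 39.5 − 42.5 = -3.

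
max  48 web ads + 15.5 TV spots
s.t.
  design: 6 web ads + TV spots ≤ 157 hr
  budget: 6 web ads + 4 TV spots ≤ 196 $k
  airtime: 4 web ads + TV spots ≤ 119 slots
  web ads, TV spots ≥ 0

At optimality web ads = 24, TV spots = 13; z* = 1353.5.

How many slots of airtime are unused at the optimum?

airtime used = 4·24 + 1·13 = 109; slack = 119 − 109 = 10.

10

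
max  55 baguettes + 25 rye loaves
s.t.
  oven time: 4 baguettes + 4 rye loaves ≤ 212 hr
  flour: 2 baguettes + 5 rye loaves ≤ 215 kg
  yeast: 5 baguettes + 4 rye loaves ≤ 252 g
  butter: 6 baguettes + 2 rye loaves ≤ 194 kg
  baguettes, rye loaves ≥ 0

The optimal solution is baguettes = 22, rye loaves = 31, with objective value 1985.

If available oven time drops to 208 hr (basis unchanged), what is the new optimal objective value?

1975

At the optimum: oven time uses 212 of 212 (binding); flour uses 199 of 215 (slack = 16); yeast uses 234 of 252 (slack = 18); butter uses 194 of 194 (binding).
By complementary slackness, y = 0 for the non-binding constraints.
Dual feasibility on the basic columns requires 4·y_oven time + 6·y_butter = 55, 4·y_oven time + 2·y_butter = 25.
→ y_oven time = 2.5 and y_butter = 7.5.
Δz = y_oven time·Δb = 2.5 × (-4) = -10, so new z* = 1985 − 10 = 1975.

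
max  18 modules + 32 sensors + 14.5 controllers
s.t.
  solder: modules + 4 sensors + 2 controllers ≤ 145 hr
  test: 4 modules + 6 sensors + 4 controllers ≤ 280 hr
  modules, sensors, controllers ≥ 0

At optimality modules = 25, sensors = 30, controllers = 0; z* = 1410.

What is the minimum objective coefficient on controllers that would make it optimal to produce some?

20

Both solder and test are binding at x*.
From A_Bᵀ y = c: 1·y_solder + 4·y_test = 18; 4·y_solder + 6·y_test = 32.
This yields shadow prices y_solder = 2, y_test = 4.
controllers enters the basis when its profit ≥ yᵀa₃ = 2·2 + 4·4 = 20.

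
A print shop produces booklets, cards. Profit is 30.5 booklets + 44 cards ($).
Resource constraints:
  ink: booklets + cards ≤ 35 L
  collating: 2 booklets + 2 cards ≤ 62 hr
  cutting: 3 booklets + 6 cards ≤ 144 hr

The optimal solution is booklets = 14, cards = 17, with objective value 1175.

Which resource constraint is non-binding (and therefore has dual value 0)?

ink: 31/35 (slack 4)
collating: 62/62 (binding)
cutting: 144/144 (binding)
By complementary slackness, a constraint with positive slack has shadow price 0 → ink.

ink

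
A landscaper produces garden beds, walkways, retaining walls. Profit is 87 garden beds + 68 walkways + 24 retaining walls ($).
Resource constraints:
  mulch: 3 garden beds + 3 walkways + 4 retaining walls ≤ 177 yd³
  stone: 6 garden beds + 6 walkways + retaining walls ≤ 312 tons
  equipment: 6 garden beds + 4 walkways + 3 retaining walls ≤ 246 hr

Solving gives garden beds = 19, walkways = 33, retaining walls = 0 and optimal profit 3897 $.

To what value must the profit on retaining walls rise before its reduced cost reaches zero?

Binding: stone and equipment. Non-binding: mulch (21 unused).
Since mulch is not tight, its dual is 0.
The binding rows give the dual system: 6·y_stone + 6·y_equipment = 87 and 6·y_stone + 4·y_equipment = 68.
→ y_stone = 5 and y_equipment = 9.5.
retaining walls enters the basis when its profit ≥ yᵀa₃ = 5·1 + 9.5·3 = 33.5.

33.5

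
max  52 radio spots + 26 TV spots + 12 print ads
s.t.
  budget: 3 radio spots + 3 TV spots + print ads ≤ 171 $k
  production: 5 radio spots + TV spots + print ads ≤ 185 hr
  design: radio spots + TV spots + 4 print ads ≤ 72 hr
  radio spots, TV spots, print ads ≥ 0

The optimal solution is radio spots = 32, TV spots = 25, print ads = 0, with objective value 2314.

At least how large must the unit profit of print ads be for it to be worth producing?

13

Check each constraint at x*: budget 171/171 (tight); production 185/185 (tight); design 57/72 (slack 15).
Since design is not tight, its dual is 0.
The binding rows give the dual system: 3·y_budget + 5·y_production = 52 and 3·y_budget + 1·y_production = 26.
This yields shadow prices y_budget = 6.5, y_production = 6.5.
print ads enters the basis when its profit ≥ yᵀa₃ = 6.5·1 + 6.5·1 = 13.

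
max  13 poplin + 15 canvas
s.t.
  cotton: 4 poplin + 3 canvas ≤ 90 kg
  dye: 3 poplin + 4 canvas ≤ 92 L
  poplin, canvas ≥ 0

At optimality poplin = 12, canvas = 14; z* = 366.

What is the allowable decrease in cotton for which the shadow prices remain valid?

21

Binding constraints: cotton, dye. The basis is B = [[4,3],[3,4]] with det 7.
Per unit decrease in cotton, x* moves by d = (-0.5714, 0.4286).
The basis stays optimal until poplin reaches 0; allowable decrease = 21 kg.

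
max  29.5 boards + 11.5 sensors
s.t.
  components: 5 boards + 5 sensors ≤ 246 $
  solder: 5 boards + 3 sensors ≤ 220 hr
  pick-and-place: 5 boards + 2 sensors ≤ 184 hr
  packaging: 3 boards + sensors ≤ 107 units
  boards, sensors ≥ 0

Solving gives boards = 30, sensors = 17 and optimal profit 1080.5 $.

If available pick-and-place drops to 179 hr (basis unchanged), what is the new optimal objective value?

1055.5

At the optimum: components uses 235 of 246 (slack = 11); solder uses 201 of 220 (slack = 19); pick-and-place uses 184 of 184 (binding); packaging uses 107 of 107 (binding).
Slack constraints have shadow price 0 (complementary slackness).
Dual feasibility on the basic columns requires 5·y_pick-and-place + 3·y_packaging = 29.5, 2·y_pick-and-place + 1·y_packaging = 11.5.
This yields shadow prices y_pick-and-place = 5, y_packaging = 1.5.
Δz = y_pick-and-place·Δb = 5 × (-5) = -25, so new z* = 1080.5 − 25 = 1055.5.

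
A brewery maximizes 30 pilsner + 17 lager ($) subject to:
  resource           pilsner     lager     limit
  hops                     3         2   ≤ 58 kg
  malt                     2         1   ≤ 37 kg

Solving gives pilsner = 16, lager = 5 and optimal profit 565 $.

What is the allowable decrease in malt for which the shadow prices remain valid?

8

Binding constraints: hops, malt. The basis is B = [[3,2],[2,1]] with det -1.
Per unit decrease in malt, x* moves by d = (-2, 3).
The basis stays optimal until pilsner reaches 0; allowable decrease = 8 kg.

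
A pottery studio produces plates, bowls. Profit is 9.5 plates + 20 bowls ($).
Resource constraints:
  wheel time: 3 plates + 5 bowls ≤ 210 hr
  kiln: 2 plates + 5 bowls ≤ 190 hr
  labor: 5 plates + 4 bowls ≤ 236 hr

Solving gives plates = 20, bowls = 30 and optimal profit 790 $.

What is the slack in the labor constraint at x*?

labor used = 5·20 + 4·30 = 220; slack = 236 − 220 = 16.

16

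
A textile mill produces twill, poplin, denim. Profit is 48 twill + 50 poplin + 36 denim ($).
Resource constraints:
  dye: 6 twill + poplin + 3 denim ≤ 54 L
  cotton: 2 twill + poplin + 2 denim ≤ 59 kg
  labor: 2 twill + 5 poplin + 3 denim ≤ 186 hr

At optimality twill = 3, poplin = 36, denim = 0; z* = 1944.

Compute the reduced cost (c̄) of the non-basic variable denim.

-6

Check each constraint at x*: dye 54/54 (tight); cotton 42/59 (slack 17); labor 186/186 (tight).
Slack constraints have shadow price 0 (complementary slackness).
The binding rows give the dual system: 6·y_dye + 2·y_labor = 48 and 1·y_dye + 5·y_labor = 50.
Solving: y_dye = 5, y_labor = 9.
Reduced cost of denim: c₃ − yᵀa₃ = 36 − (5·3 + 9·3) = 36 − 42 = -6.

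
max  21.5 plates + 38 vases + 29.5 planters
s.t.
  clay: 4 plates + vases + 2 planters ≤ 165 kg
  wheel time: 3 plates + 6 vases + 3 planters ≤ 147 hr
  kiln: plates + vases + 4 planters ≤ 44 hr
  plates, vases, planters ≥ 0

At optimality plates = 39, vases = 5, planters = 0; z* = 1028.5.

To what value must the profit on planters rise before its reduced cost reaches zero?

36.5

Check each constraint at x*: clay 161/165 (slack 4); wheel time 147/147 (tight); kiln 44/44 (tight).
By complementary slackness, y = 0 for the non-binding constraint.
The binding rows give the dual system: 3·y_wheel time + 1·y_kiln = 21.5 and 6·y_wheel time + 1·y_kiln = 38.
Solving: y_wheel time = 5.5, y_kiln = 5.
planters enters the basis when its profit ≥ yᵀa₃ = 5.5·3 + 5·4 = 36.5.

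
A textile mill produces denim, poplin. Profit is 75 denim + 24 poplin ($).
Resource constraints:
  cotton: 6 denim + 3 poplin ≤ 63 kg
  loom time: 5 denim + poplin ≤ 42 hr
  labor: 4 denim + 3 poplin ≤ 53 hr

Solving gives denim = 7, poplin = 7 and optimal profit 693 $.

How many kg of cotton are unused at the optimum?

cotton used = 6·7 + 3·7 = 63; slack = 63 − 63 = 0.

0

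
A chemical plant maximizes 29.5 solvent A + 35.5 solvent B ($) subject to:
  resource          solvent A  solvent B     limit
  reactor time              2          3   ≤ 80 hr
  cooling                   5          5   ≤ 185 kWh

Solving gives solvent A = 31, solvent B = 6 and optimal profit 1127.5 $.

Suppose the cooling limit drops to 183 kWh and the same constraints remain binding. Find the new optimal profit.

1120.5

Both reactor time and cooling are binding at x*.
The binding rows give the dual system: 2·y_reactor time + 5·y_cooling = 29.5 and 3·y_reactor time + 5·y_cooling = 35.5.
Solving: y_reactor time = 6, y_cooling = 3.5.
Δz = y_cooling·Δb = 3.5 × (-2) = -7, so new z* = 1127.5 − 7 = 1120.5.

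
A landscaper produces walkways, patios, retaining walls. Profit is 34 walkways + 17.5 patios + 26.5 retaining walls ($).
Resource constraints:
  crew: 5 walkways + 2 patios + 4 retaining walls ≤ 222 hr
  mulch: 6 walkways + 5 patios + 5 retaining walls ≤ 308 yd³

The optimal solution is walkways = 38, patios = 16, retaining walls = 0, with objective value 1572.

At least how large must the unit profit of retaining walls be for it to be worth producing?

27.5

Check each constraint at x*: crew 222/222 (tight); mulch 308/308 (tight).
Dual feasibility on the basic columns requires 5·y_crew + 6·y_mulch = 34, 2·y_crew + 5·y_mulch = 17.5.
Solving: y_crew = 5, y_mulch = 1.5.
retaining walls enters the basis when its profit ≥ yᵀa₃ = 5·4 + 1.5·5 = 27.5.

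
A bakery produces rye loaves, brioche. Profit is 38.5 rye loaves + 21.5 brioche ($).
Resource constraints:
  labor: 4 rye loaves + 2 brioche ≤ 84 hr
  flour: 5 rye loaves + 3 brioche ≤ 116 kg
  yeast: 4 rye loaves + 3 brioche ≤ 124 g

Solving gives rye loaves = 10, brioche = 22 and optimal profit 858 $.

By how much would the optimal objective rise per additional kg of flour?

4.5

Check each constraint at x*: labor 84/84 (tight); flour 116/116 (tight); yeast 106/124 (slack 18).
Slack constraints have shadow price 0 (complementary slackness).
The binding rows give the dual system: 4·y_labor + 5·y_flour = 38.5 and 2·y_labor + 3·y_flour = 21.5.
→ y_labor = 4 and y_flour = 4.5.
Shadow price of flour = 4.5.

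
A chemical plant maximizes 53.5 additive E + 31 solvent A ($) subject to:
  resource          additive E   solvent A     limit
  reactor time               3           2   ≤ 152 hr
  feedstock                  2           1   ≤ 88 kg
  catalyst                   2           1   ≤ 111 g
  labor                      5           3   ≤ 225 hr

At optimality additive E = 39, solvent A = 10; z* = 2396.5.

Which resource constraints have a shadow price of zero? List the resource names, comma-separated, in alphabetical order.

catalyst, reactor time

reactor time: 137/152 (slack 15)
feedstock: 88/88 (binding)
catalyst: 88/111 (slack 23)
labor: 225/225 (binding)
By complementary slackness, a constraint with positive slack has shadow price 0 → catalyst, reactor time.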